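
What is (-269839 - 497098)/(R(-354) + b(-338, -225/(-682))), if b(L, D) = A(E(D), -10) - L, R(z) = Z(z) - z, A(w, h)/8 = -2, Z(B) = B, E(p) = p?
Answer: -766937/322 ≈ -2381.8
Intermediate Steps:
A(w, h) = -16 (A(w, h) = 8*(-2) = -16)
R(z) = 0 (R(z) = z - z = 0)
b(L, D) = -16 - L
(-269839 - 497098)/(R(-354) + b(-338, -225/(-682))) = (-269839 - 497098)/(0 + (-16 - 1*(-338))) = -766937/(0 + (-16 + 338)) = -766937/(0 + 322) = -766937/322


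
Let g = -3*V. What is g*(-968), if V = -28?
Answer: -81312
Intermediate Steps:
g = 84 (g = -3*(-28) = 84)
g*(-968) = 84*(-968) = -81312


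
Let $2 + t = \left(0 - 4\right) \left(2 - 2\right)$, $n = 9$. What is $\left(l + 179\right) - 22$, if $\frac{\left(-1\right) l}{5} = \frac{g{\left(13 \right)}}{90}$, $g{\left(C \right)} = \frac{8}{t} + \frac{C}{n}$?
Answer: $\frac{25457}{162} \approx 157.14$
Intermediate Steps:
$t = -2$ ($t = -2 + \left(0 - 4\right) \left(2 - 2\right) = -2 - 0 = -2 + 0 = -2$)
$g{\left(C \right)} = -4 + \frac{C}{9}$ ($g{\left(C \right)} = \frac{8}{-2} + \frac{C}{9} = 8 \left(- \frac{1}{2}\right) + C \frac{1}{9} = -4 + \frac{C}{9}$)
$l = \frac{23}{162}$ ($l = - 5 \frac{-4 + \frac{1}{9} \cdot 13}{90} = - 5 \left(-4 + \frac{13}{9}\right) \frac{1}{90} = - 5 \left(\left(- \frac{23}{9}\right) \frac{1}{90}\right) = \left(-5\right) \left(- \frac{23}{810}\right) = \frac{23}{162} \approx 0.14198$)
$\left(l + 179\right) - 22 = \left(\frac{23}{162} + 179\right) - 22 = \frac{29021}{162} - 22 = \frac{25457}{162}$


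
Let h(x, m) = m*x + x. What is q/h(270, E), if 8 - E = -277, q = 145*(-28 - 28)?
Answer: -406/3861 ≈ -0.10515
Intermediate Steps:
q = -8120 (q = 145*(-56) = -8120)
E = 285 (E = 8 - 1*(-277) = 8 + 277 = 285)
h(x, m) = x + m*x
q/h(270, E) = -8120*1/(270*(1 + 285)) = -8120/(270*286) = -8120/77220 = -8120*1/77220 = -406/3861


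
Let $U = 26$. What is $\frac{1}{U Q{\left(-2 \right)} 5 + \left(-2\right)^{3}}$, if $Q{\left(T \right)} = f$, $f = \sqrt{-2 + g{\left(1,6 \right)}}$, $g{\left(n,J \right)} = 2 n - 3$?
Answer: $- \frac{2}{12691} - \frac{65 i \sqrt{3}}{25382} \approx -0.00015759 - 0.0044356 i$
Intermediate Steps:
$g{\left(n,J \right)} = -3 + 2 n$
$f = i \sqrt{3}$ ($f = \sqrt{-2 + \left(-3 + 2 \cdot 1\right)} = \sqrt{-2 + \left(-3 + 2\right)} = \sqrt{-2 - 1} = \sqrt{-3} = i \sqrt{3} \approx 1.732 i$)
$Q{\left(T \right)} = i \sqrt{3}$
$\frac{1}{U Q{\left(-2 \right)} 5 + \left(-2\right)^{3}} = \frac{1}{26 i \sqrt{3} \cdot 5 + \left(-2\right)^{3}} = \frac{1}{26 i \sqrt{3} \cdot 5 - 8} = \frac{1}{130 i \sqrt{3} - 8} = \frac{1}{-8 + 130 i \sqrt{3}}$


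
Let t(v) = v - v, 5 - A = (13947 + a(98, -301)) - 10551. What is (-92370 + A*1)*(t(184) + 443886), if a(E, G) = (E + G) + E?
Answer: -42460359216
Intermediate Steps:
a(E, G) = G + 2*E
A = -3286 (A = 5 - ((13947 + (-301 + 2*98)) - 10551) = 5 - ((13947 + (-301 + 196)) - 10551) = 5 - ((13947 - 105) - 10551) = 5 - (13842 - 10551) = 5 - 1*3291 = 5 - 3291 = -3286)
t(v) = 0
(-92370 + A*1)*(t(184) + 443886) = (-92370 - 3286*1)*(0 + 443886) = (-92370 - 3286)*443886 = -95656*443886 = -42460359216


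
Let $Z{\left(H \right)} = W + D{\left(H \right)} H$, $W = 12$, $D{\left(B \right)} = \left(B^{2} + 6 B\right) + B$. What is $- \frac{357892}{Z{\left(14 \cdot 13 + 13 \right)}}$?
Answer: $- \frac{178946}{3840531} \approx -0.046594$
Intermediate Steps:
$D{\left(B \right)} = B^{2} + 7 B$
$Z{\left(H \right)} = 12 + H^{2} \left(7 + H\right)$ ($Z{\left(H \right)} = 12 + H \left(7 + H\right) H = 12 + H^{2} \left(7 + H\right)$)
$- \frac{357892}{Z{\left(14 \cdot 13 + 13 \right)}} = - \frac{357892}{12 + \left(14 \cdot 13 + 13\right)^{2} \left(7 + \left(14 \cdot 13 + 13\right)\right)} = - \frac{357892}{12 + \left(182 + 13\right)^{2} \left(7 + \left(182 + 13\right)\right)} = - \frac{357892}{12 + 195^{2} \left(7 + 195\right)} = - \frac{357892}{12 + 38025 \cdot 202} = - \frac{357892}{12 + 7681050} = - \frac{357892}{7681062} = \left(-357892\right) \frac{1}{7681062} = - \frac{178946}{3840531}$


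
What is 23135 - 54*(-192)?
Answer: 33503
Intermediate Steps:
23135 - 54*(-192) = 23135 + 10368 = 33503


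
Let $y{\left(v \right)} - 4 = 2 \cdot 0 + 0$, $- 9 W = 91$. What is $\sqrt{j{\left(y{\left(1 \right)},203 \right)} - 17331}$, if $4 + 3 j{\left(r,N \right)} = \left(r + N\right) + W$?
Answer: $\frac{i \sqrt{1398603}}{9} \approx 131.4 i$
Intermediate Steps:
$W = - \frac{91}{9}$ ($W = \left(- \frac{1}{9}\right) 91 = - \frac{91}{9} \approx -10.111$)
$y{\left(v \right)} = 4$ ($y{\left(v \right)} = 4 + \left(2 \cdot 0 + 0\right) = 4 + \left(0 + 0\right) = 4 + 0 = 4$)
$j{\left(r,N \right)} = - \frac{127}{27} + \frac{N}{3} + \frac{r}{3}$ ($j{\left(r,N \right)} = - \frac{4}{3} + \frac{\left(r + N\right) - \frac{91}{9}}{3} = - \frac{4}{3} + \frac{\left(N + r\right) - \frac{91}{9}}{3} = - \frac{4}{3} + \frac{- \frac{91}{9} + N + r}{3} = - \frac{4}{3} + \left(- \frac{91}{27} + \frac{N}{3} + \frac{r}{3}\right) = - \frac{127}{27} + \frac{N}{3} + \frac{r}{3}$)
$\sqrt{j{\left(y{\left(1 \right)},203 \right)} - 17331} = \sqrt{\left(- \frac{127}{27} + \frac{1}{3} \cdot 203 + \frac{1}{3} \cdot 4\right) - 17331} = \sqrt{\left(- \frac{127}{27} + \frac{203}{3} + \frac{4}{3}\right) - 17331} = \sqrt{\frac{1736}{27} - 17331} = \sqrt{- \frac{466201}{27}} = \frac{i \sqrt{1398603}}{9}$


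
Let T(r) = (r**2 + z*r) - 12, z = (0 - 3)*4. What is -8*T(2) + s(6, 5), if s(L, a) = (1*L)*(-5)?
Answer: 226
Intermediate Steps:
s(L, a) = -5*L (s(L, a) = L*(-5) = -5*L)
z = -12 (z = -3*4 = -12)
T(r) = -12 + r**2 - 12*r (T(r) = (r**2 - 12*r) - 12 = -12 + r**2 - 12*r)
-8*T(2) + s(6, 5) = -8*(-12 + 2**2 - 12*2) - 5*6 = -8*(-12 + 4 - 24) - 30 = -8*(-32) - 30 = 256 - 30 = 226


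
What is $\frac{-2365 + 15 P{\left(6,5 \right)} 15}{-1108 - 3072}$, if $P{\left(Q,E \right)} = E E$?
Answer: $- \frac{163}{209} \approx -0.7799$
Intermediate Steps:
$P{\left(Q,E \right)} = E^{2}$
$\frac{-2365 + 15 P{\left(6,5 \right)} 15}{-1108 - 3072} = \frac{-2365 + 15 \cdot 5^{2} \cdot 15}{-1108 - 3072} = \frac{-2365 + 15 \cdot 25 \cdot 15}{-4180} = \left(-2365 + 375 \cdot 15\right) \left(- \frac{1}{4180}\right) = \left(-2365 + 5625\right) \left(- \frac{1}{4180}\right) = 3260 \left(- \frac{1}{4180}\right) = - \frac{163}{209}$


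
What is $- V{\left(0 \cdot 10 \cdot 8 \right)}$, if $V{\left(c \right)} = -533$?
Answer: $533$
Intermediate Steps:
$- V{\left(0 \cdot 10 \cdot 8 \right)} = \left(-1\right) \left(-533\right) = 533$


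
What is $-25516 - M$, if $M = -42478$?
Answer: $16962$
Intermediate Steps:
$-25516 - M = -25516 - -42478 = -25516 + 42478 = 16962$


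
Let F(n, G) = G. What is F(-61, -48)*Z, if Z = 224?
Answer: -10752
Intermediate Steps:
F(-61, -48)*Z = -48*224 = -10752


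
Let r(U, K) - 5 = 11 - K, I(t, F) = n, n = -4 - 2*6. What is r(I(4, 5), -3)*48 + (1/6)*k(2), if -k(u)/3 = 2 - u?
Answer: 912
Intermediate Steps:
k(u) = -6 + 3*u (k(u) = -3*(2 - u) = -6 + 3*u)
n = -16 (n = -4 - 12 = -16)
I(t, F) = -16
r(U, K) = 16 - K (r(U, K) = 5 + (11 - K) = 16 - K)
r(I(4, 5), -3)*48 + (1/6)*k(2) = (16 - 1*(-3))*48 + (1/6)*(-6 + 3*2) = (16 + 3)*48 + ((1/6)*1)*(-6 + 6) = 19*48 + (1/6)*0 = 912 + 0 = 912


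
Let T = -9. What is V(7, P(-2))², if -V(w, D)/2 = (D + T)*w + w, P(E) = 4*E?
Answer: 50176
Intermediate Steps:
V(w, D) = -2*w - 2*w*(-9 + D) (V(w, D) = -2*((D - 9)*w + w) = -2*((-9 + D)*w + w) = -2*(w*(-9 + D) + w) = -2*(w + w*(-9 + D)) = -2*w - 2*w*(-9 + D))
V(7, P(-2))² = (2*7*(8 - 4*(-2)))² = (2*7*(8 - 1*(-8)))² = (2*7*(8 + 8))² = (2*7*16)² = 224² = 50176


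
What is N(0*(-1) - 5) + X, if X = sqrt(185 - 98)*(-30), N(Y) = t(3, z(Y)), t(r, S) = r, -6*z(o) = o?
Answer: 3 - 30*sqrt(87) ≈ -276.82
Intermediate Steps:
z(o) = -o/6
N(Y) = 3
X = -30*sqrt(87) (X = sqrt(87)*(-30) = -30*sqrt(87) ≈ -279.82)
N(0*(-1) - 5) + X = 3 - 30*sqrt(87)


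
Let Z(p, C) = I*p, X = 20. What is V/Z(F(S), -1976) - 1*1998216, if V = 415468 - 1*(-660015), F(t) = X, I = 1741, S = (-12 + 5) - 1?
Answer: -69576805637/34820 ≈ -1.9982e+6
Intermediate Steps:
S = -8 (S = -7 - 1 = -8)
F(t) = 20
Z(p, C) = 1741*p
V = 1075483 (V = 415468 + 660015 = 1075483)
V/Z(F(S), -1976) - 1*1998216 = 1075483/((1741*20)) - 1*1998216 = 1075483/34820 - 1998216 = -69576805637/34820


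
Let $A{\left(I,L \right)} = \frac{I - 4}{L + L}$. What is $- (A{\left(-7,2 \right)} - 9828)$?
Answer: $\frac{39323}{4} \approx 9830.8$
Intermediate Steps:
$A{\left(I,L \right)} = \frac{-4 + I}{2 L}$
$- (A{\left(-7,2 \right)} - 9828) = - (\frac{-4 - 7}{2 \cdot 2} - 9828) = - (\frac{1}{2} \cdot \frac{1}{2} \left(-11\right) - 9828) = - (- \frac{11}{4} - 9828) = \left(-1\right) \left(- \frac{39323}{4}\right) = \frac{39323}{4}$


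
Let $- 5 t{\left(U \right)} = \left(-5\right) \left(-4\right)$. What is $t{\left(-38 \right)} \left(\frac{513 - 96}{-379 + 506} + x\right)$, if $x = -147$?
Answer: $\frac{73008}{127} \approx 574.87$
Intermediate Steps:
$t{\left(U \right)} = -4$ ($t{\left(U \right)} = - \frac{\left(-5\right) \left(-4\right)}{5} = \left(- \frac{1}{5}\right) 20 = -4$)
$t{\left(-38 \right)} \left(\frac{513 - 96}{-379 + 506} + x\right) = - 4 \left(\frac{513 - 96}{-379 + 506} - 147\right) = - 4 \left(\frac{417}{127} - 147\right) = \left(-4\right) \left(- \frac{18252}{127}\right) = \frac{73008}{127}$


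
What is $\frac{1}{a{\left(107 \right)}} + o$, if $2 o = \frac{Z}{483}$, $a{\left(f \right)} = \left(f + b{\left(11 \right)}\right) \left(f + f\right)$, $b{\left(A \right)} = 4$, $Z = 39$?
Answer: $\frac{77281}{1912197} \approx 0.040415$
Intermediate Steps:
$a{\left(f \right)} = 2 f \left(4 + f\right)$ ($a{\left(f \right)} = \left(f + 4\right) \left(f + f\right) = \left(4 + f\right) 2 f = 2 f \left(4 + f\right)$)
$o = \frac{13}{322}$ ($o = \frac{\frac{1}{483} \cdot 39}{2} = \frac{1}{2} \cdot \frac{13}{161} = \frac{13}{322} \approx 0.040373$)
$\frac{1}{a{\left(107 \right)}} + o = \frac{1}{2 \cdot 107 \left(4 + 107\right)} + \frac{13}{322} = \frac{1}{2 \cdot 107 \cdot 111} + \frac{13}{322} = \frac{1}{23754} + \frac{13}{322} = \frac{77281}{1912197}$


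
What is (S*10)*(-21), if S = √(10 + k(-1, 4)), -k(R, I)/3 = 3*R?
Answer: -210*√19 ≈ -915.37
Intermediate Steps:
k(R, I) = -9*R
S = √19 (S = √(10 - 9*(-1)) = √(10 + 9) = √19 ≈ 4.3589)
(S*10)*(-21) = (√19*10)*(-21) = (10*√19)*(-21) = -210*√19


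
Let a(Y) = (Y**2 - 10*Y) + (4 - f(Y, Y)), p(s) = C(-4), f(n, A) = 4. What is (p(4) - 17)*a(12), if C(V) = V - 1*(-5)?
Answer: -384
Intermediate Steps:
C(V) = 5 + V (C(V) = V + 5 = 5 + V)
p(s) = 1 (p(s) = 5 - 4 = 1)
a(Y) = Y**2 - 10*Y (a(Y) = (Y**2 - 10*Y) + (4 - 1*4) = (Y**2 - 10*Y) + (4 - 4) = (Y**2 - 10*Y) + 0 = Y**2 - 10*Y)
(p(4) - 17)*a(12) = (1 - 17)*(12*(-10 + 12)) = -192*2 = -16*24 = -384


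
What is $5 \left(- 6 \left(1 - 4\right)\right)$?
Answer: $90$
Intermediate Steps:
$5 \left(- 6 \left(1 - 4\right)\right) = 5 \left(\left(-6\right) \left(-3\right)\right) = 5 \cdot 18 = 90$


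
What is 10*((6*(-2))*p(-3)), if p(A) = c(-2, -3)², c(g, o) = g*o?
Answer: -4320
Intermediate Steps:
p(A) = 36 (p(A) = (-2*(-3))² = 6² = 36)
10*((6*(-2))*p(-3)) = 10*((6*(-2))*36) = 10*(-12*36) = 10*(-432) = -4320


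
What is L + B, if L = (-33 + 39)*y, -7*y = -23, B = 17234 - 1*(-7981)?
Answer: 176643/7 ≈ 25235.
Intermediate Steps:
B = 25215 (B = 17234 + 7981 = 25215)
y = 23/7 (y = -⅐*(-23) = 23/7 ≈ 3.2857)
L = 138/7 (L = (-33 + 39)*(23/7) = 6*(23/7) = 138/7 ≈ 19.714)
L + B = 138/7 + 25215 = 176643/7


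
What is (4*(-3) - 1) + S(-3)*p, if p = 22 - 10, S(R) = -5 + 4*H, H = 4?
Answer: 119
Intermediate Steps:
S(R) = 11 (S(R) = -5 + 4*4 = -5 + 16 = 11)
p = 12
(4*(-3) - 1) + S(-3)*p = (4*(-3) - 1) + 11*12 = (-12 - 1) + 132 = -13 + 132 = 119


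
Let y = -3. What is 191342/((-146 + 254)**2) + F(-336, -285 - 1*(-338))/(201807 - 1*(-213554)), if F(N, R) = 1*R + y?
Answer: 39738293831/2422385352 ≈ 16.405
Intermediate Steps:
F(N, R) = -3 + R (F(N, R) = 1*R - 3 = R - 3 = -3 + R)
191342/((-146 + 254)**2) + F(-336, -285 - 1*(-338))/(201807 - 1*(-213554)) = 191342/((-146 + 254)**2) + (-3 + (-285 - 1*(-338)))/(201807 - 1*(-213554)) = 191342/(108**2) + (-3 + (-285 + 338))/(201807 + 213554) = 191342/11664 + (-3 + 53)/415361 = 191342*(1/11664) + 50*(1/415361) = 95671/5832 + 50/415361 = 39738293831/2422385352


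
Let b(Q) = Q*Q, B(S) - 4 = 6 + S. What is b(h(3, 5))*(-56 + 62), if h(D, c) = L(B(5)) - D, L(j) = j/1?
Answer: 864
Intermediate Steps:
B(S) = 10 + S (B(S) = 4 + (6 + S) = 10 + S)
L(j) = j (L(j) = j*1 = j)
h(D, c) = 15 - D (h(D, c) = (10 + 5) - D = 15 - D)
b(Q) = Q²
b(h(3, 5))*(-56 + 62) = (15 - 1*3)²*(-56 + 62) = (15 - 3)²*6 = 12²*6 = 144*6 = 864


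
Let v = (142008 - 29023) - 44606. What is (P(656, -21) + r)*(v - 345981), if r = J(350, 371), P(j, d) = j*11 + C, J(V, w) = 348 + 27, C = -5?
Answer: -2105888772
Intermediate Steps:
J(V, w) = 375
P(j, d) = -5 + 11*j (P(j, d) = j*11 - 5 = 11*j - 5 = -5 + 11*j)
r = 375
v = 68379 (v = 112985 - 44606 = 68379)
(P(656, -21) + r)*(v - 345981) = ((-5 + 11*656) + 375)*(68379 - 345981) = ((-5 + 7216) + 375)*(-277602) = (7211 + 375)*(-277602) = 7586*(-277602) = -2105888772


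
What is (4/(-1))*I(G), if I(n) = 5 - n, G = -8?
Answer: -52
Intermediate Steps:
(4/(-1))*I(G) = (4/(-1))*(5 - 1*(-8)) = (4*(-1))*(5 + 8) = -4*13 = -52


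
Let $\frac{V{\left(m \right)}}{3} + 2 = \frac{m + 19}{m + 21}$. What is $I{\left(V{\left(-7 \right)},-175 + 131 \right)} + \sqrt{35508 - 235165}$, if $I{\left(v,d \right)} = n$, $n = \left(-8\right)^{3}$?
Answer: $-512 + i \sqrt{199657} \approx -512.0 + 446.83 i$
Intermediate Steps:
$V{\left(m \right)} = -6 + \frac{3 \left(19 + m\right)}{21 + m}$ ($V{\left(m \right)} = -6 + 3 \frac{m + 19}{m + 21} = -6 + 3 \frac{19 + m}{21 + m} = -6 + \frac{3 \left(19 + m\right)}{21 + m}$)
$n = -512$
$I{\left(v,d \right)} = -512$
$I{\left(V{\left(-7 \right)},-175 + 131 \right)} + \sqrt{35508 - 235165} = -512 + \sqrt{35508 - 235165} = -512 + \sqrt{-199657} = -512 + i \sqrt{199657}$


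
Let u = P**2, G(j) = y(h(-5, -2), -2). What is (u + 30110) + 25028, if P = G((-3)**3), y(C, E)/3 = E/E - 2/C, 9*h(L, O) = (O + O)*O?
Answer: 882433/16 ≈ 55152.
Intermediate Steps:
h(L, O) = 2*O**2/9 (h(L, O) = ((O + O)*O)/9 = ((2*O)*O)/9 = (2*O**2)/9 = 2*O**2/9)
y(C, E) = 3 - 6/C (y(C, E) = 3*(E/E - 2/C) = 3*(1 - 2/C) = 3 - 6/C)
G(j) = -15/4 (G(j) = 3 - 6/((2/9)*(-2)**2) = 3 - 6/((2/9)*4) = 3 - 6/8/9 = 3 - 6*9/8 = 3 - 27/4 = -15/4)
P = -15/4 ≈ -3.7500
u = 225/16 (u = (-15/4)**2 = 225/16 ≈ 14.063)
(u + 30110) + 25028 = (225/16 + 30110) + 25028 = 481985/16 + 25028 = 882433/16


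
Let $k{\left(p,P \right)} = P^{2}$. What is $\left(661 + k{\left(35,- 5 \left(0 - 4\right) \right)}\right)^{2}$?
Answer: $1125721$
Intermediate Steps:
$\left(661 + k{\left(35,- 5 \left(0 - 4\right) \right)}\right)^{2} = \left(661 + \left(- 5 \left(0 - 4\right)\right)^{2}\right)^{2} = \left(661 + \left(\left(-5\right) \left(-4\right)\right)^{2}\right)^{2} = \left(661 + 20^{2}\right)^{2} = \left(661 + 400\right)^{2} = 1061^{2} = 1125721$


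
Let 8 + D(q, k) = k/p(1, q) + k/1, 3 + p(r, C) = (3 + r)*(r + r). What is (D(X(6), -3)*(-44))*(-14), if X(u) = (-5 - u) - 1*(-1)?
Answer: -35728/5 ≈ -7145.6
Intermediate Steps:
X(u) = -4 - u (X(u) = (-5 - u) + 1 = -4 - u)
p(r, C) = -3 + 2*r*(3 + r) (p(r, C) = -3 + (3 + r)*(r + r) = -3 + (3 + r)*(2*r) = -3 + 2*r*(3 + r))
D(q, k) = -8 + 6*k/5 (D(q, k) = -8 + (k/(-3 + 2*1² + 6*1) + k/1) = -8 + (k/(-3 + 2*1 + 6) + k*1) = -8 + (k/(-3 + 2 + 6) + k) = -8 + (k/5 + k) = -8 + 6*k/5)
(D(X(6), -3)*(-44))*(-14) = ((-8 + (6/5)*(-3))*(-44))*(-14) = ((-8 - 18/5)*(-44))*(-14) = -58/5*(-44)*(-14) = (2552/5)*(-14) = -35728/5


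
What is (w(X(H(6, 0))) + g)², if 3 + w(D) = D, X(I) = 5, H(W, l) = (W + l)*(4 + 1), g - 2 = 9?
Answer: 169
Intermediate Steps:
g = 11 (g = 2 + 9 = 11)
H(W, l) = 5*W + 5*l (H(W, l) = (W + l)*5 = 5*W + 5*l)
w(D) = -3 + D
(w(X(H(6, 0))) + g)² = ((-3 + 5) + 11)² = (2 + 11)² = 13² = 169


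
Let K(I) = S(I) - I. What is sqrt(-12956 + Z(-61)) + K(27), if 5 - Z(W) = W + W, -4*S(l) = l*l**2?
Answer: -19791/4 + I*sqrt(12829) ≈ -4947.8 + 113.27*I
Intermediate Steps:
S(l) = -l**3/4 (S(l) = -l*l**2/4 = -l**3/4)
Z(W) = 5 - 2*W (Z(W) = 5 - (W + W) = 5 - 2*W)
K(I) = -I - I**3/4 (K(I) = -I**3/4 - I = -I - I**3/4)
sqrt(-12956 + Z(-61)) + K(27) = sqrt(-12956 + (5 - 2*(-61))) + (-1*27 - 1/4*27**3) = sqrt(-12956 + (5 + 122)) + (-27 - 1/4*19683) = sqrt(-12956 + 127) + (-27 - 19683/4) = sqrt(-12829) - 19791/4 = I*sqrt(12829) - 19791/4 = -19791/4 + I*sqrt(12829)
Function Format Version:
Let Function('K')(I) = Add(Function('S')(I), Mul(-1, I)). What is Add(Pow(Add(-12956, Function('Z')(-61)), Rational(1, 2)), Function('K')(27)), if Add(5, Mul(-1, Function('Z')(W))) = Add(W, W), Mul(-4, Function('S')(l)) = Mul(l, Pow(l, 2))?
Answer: Add(Rational(-19791, 4), Mul(I, Pow(12829, Rational(1, 2)))) ≈ Add(-4947.8, Mul(113.27, I))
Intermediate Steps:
Function('S')(l) = Mul(Rational(-1, 4), Pow(l, 3)) (Function('S')(l) = Mul(Rational(-1, 4), Mul(l, Pow(l, 2))) = Mul(Rational(-1, 4), Pow(l, 3)))
Function('Z')(W) = Add(5, Mul(-2, W)) (Function('Z')(W) = Add(5, Mul(-1, Add(W, W))) = Add(5, Mul(-1, Mul(2, W))) = Add(5, Mul(-2, W)))
Function('K')(I) = Add(Mul(-1, I), Mul(Rational(-1, 4), Pow(I, 3))) (Function('K')(I) = Add(Mul(Rational(-1, 4), Pow(I, 3)), Mul(-1, I)) = Add(Mul(-1, I), Mul(Rational(-1, 4), Pow(I, 3))))
Add(Pow(Add(-12956, Function('Z')(-61)), Rational(1, 2)), Function('K')(27)) = Add(Pow(Add(-12956, Add(5, Mul(-2, -61))), Rational(1, 2)), Add(Mul(-1, 27), Mul(Rational(-1, 4), Pow(27, 3)))) = Add(Pow(Add(-12956, Add(5, 122)), Rational(1, 2)), Add(-27, Mul(Rational(-1, 4), 19683))) = Add(Pow(Add(-12956, 127), Rational(1, 2)), Add(-27, Rational(-19683, 4))) = Add(Pow(-12829, Rational(1, 2)), Rational(-19791, 4)) = Add(Mul(I, Pow(12829, Rational(1, 2))), Rational(-19791, 4)) = Add(Rational(-19791, 4), Mul(I, Pow(12829, Rational(1, 2))))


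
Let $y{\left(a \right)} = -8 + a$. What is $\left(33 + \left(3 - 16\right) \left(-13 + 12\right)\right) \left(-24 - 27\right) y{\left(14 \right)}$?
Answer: $-14076$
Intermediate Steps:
$\left(33 + \left(3 - 16\right) \left(-13 + 12\right)\right) \left(-24 - 27\right) y{\left(14 \right)} = \left(33 + \left(3 - 16\right) \left(-13 + 12\right)\right) \left(-24 - 27\right) \left(-8 + 14\right) = \left(33 - -13\right) \left(-51\right) 6 = \left(33 + 13\right) \left(-51\right) 6 = 46 \left(-51\right) 6 = \left(-2346\right) 6 = -14076$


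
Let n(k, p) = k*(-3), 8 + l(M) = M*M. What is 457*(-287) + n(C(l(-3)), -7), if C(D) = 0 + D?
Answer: -131162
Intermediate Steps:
l(M) = -8 + M**2 (l(M) = -8 + M*M = -8 + M**2)
C(D) = D
n(k, p) = -3*k
457*(-287) + n(C(l(-3)), -7) = 457*(-287) - 3*(-8 + (-3)**2) = -131159 - 3*(-8 + 9) = -131159 - 3*1 = -131159 - 3 = -131162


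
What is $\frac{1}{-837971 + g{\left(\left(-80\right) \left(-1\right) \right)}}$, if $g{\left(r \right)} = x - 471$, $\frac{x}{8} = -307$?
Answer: $- \frac{1}{840898} \approx -1.1892 \cdot 10^{-6}$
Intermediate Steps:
$x = -2456$ ($x = 8 \left(-307\right) = -2456$)
$g{\left(r \right)} = -2927$ ($g{\left(r \right)} = -2456 - 471 = -2927$)
$\frac{1}{-837971 + g{\left(\left(-80\right) \left(-1\right) \right)}} = \frac{1}{-837971 - 2927} = \frac{1}{-840898} = - \frac{1}{840898}$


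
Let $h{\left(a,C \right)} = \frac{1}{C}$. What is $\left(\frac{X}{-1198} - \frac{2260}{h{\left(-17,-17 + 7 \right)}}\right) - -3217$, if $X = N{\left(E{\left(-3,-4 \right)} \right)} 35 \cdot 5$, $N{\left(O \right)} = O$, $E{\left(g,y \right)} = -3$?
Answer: $\frac{30929291}{1198} \approx 25817.0$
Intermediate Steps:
$X = -525$ ($X = - 3 \cdot 35 \cdot 5 = \left(-3\right) 175 = -525$)
$\left(\frac{X}{-1198} - \frac{2260}{h{\left(-17,-17 + 7 \right)}}\right) - -3217 = \left(- \frac{525}{-1198} - \frac{2260}{\frac{1}{-17 + 7}}\right) - -3217 = \left(\left(-525\right) \left(- \frac{1}{1198}\right) - \frac{2260}{\frac{1}{-10}}\right) + 3217 = \left(\frac{525}{1198} - \frac{2260}{- \frac{1}{10}}\right) + 3217 = \left(\frac{525}{1198} - -22600\right) + 3217 = \left(\frac{525}{1198} + 22600\right) + 3217 = \frac{27075325}{1198} + 3217 = \frac{30929291}{1198}$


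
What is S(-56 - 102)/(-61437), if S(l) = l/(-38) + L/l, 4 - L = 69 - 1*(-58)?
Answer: -14819/184433874 ≈ -8.0349e-5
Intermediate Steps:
L = -123 (L = 4 - (69 - 1*(-58)) = 4 - (69 + 58) = 4 - 1*127 = 4 - 127 = -123)
S(l) = -123/l - l/38 (S(l) = l/(-38) - 123/l = l*(-1/38) - 123/l = -l/38 - 123/l = -123/l - l/38)
S(-56 - 102)/(-61437) = (-123/(-56 - 102) - (-56 - 102)/38)/(-61437) = (-123/(-158) - 1/38*(-158))*(-1/61437) = (-123*(-1/158) + 79/19)*(-1/61437) = (123/158 + 79/19)*(-1/61437) = (14819/3002)*(-1/61437) = -14819/184433874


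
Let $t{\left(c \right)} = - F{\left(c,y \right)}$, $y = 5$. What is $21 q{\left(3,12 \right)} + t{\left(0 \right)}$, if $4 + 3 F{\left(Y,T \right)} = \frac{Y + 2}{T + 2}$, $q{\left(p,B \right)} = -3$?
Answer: $- \frac{1297}{21} \approx -61.762$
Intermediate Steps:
$F{\left(Y,T \right)} = - \frac{4}{3} + \frac{2 + Y}{3 \left(2 + T\right)}$ ($F{\left(Y,T \right)} = - \frac{4}{3} + \frac{\left(Y + 2\right) \frac{1}{T + 2}}{3} = - \frac{4}{3} + \frac{\left(2 + Y\right) \frac{1}{2 + T}}{3} = - \frac{4}{3} + \frac{\frac{1}{2 + T} \left(2 + Y\right)}{3} = - \frac{4}{3} + \frac{2 + Y}{3 \left(2 + T\right)}$)
$t{\left(c \right)} = \frac{26}{21} - \frac{c}{21}$ ($t{\left(c \right)} = - \frac{-6 + c - 20}{3 \left(2 + 5\right)} = - \frac{-6 + c - 20}{3 \cdot 7} = - \frac{-26 + c}{3 \cdot 7} = - (- \frac{26}{21} + \frac{c}{21}) = \frac{26}{21} - \frac{c}{21}$)
$21 q{\left(3,12 \right)} + t{\left(0 \right)} = 21 \left(-3\right) + \left(\frac{26}{21} - 0\right) = -63 + \left(\frac{26}{21} + 0\right) = -63 + \frac{26}{21} = - \frac{1297}{21}$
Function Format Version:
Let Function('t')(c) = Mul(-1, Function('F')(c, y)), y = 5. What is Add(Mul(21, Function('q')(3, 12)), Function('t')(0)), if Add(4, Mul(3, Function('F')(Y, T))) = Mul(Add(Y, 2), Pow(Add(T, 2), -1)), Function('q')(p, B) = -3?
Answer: Rational(-1297, 21) ≈ -61.762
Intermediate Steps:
Function('F')(Y, T) = Add(Rational(-4, 3), Mul(Rational(1, 3), Pow(Add(2, T), -1), Add(2, Y))) (Function('F')(Y, T) = Add(Rational(-4, 3), Mul(Rational(1, 3), Mul(Add(Y, 2), Pow(Add(T, 2), -1)))) = Add(Rational(-4, 3), Mul(Rational(1, 3), Mul(Add(2, Y), Pow(Add(2, T), -1)))) = Add(Rational(-4, 3), Mul(Rational(1, 3), Mul(Pow(Add(2, T), -1), Add(2, Y)))) = Add(Rational(-4, 3), Mul(Rational(1, 3), Pow(Add(2, T), -1), Add(2, Y))))
Function('t')(c) = Add(Rational(26, 21), Mul(Rational(-1, 21), c)) (Function('t')(c) = Mul(-1, Mul(Rational(1, 3), Pow(Add(2, 5), -1), Add(-6, c, Mul(-4, 5)))) = Mul(-1, Mul(Rational(1, 3), Pow(7, -1), Add(-6, c, -20))) = Mul(-1, Mul(Rational(1, 3), Rational(1, 7), Add(-26, c))) = Mul(-1, Add(Rational(-26, 21), Mul(Rational(1, 21), c))) = Add(Rational(26, 21), Mul(Rational(-1, 21), c)))
Add(Mul(21, Function('q')(3, 12)), Function('t')(0)) = Add(Mul(21, -3), Add(Rational(26, 21), Mul(Rational(-1, 21), 0))) = Add(-63, Add(Rational(26, 21), 0)) = Add(-63, Rational(26, 21)) = Rational(-1297, 21)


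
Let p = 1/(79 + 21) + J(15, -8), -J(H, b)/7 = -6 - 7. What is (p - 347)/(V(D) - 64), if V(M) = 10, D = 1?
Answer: 8533/1800 ≈ 4.7406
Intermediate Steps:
J(H, b) = 91 (J(H, b) = -7*(-6 - 7) = -7*(-13) = 91)
p = 9101/100 (p = 1/(79 + 21) + 91 = 1/100 + 91 = 9101/100 ≈ 91.010)
(p - 347)/(V(D) - 64) = (9101/100 - 347)/(10 - 64) = -25599/100/(-54) = -25599/100*(-1/54) = 8533/1800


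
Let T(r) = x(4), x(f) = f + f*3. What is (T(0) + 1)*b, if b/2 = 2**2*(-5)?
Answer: -680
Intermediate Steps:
x(f) = 4*f (x(f) = f + 3*f = 4*f)
T(r) = 16 (T(r) = 4*4 = 16)
b = -40 (b = 2*(2**2*(-5)) = 2*(4*(-5)) = 2*(-20) = -40)
(T(0) + 1)*b = (16 + 1)*(-40) = 17*(-40) = -680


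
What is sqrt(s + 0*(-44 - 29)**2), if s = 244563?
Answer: sqrt(244563) ≈ 494.53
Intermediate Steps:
sqrt(s + 0*(-44 - 29)**2) = sqrt(244563 + 0*(-44 - 29)**2) = sqrt(244563 + 0*(-73)**2) = sqrt(244563 + 0*5329) = sqrt(244563 + 0) = sqrt(244563)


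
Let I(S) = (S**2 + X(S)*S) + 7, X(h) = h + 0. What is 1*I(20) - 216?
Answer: 591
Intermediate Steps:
X(h) = h
I(S) = 7 + 2*S**2 (I(S) = (S**2 + S*S) + 7 = (S**2 + S**2) + 7 = 2*S**2 + 7 = 7 + 2*S**2)
1*I(20) - 216 = 1*(7 + 2*20**2) - 216 = 1*(7 + 2*400) - 216 = 1*(7 + 800) - 216 = 1*807 - 216 = 807 - 216 = 591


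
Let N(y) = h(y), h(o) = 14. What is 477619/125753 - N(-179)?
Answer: -1282923/125753 ≈ -10.202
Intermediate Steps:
N(y) = 14
477619/125753 - N(-179) = 477619/125753 - 1*14 = 477619*(1/125753) - 14 = 477619/125753 - 14 = -1282923/125753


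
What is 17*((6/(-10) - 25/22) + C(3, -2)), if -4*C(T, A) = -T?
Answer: -3689/220 ≈ -16.768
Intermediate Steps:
C(T, A) = T/4 (C(T, A) = -(-1)*T/4 = T/4)
17*((6/(-10) - 25/22) + C(3, -2)) = 17*((6/(-10) - 25/22) + (¼)*3) = 17*((6*(-⅒) - 25*1/22) + ¾) = 17*((-⅗ - 25/22) + ¾) = 17*(-191/110 + ¾) = 17*(-217/220) = -3689/220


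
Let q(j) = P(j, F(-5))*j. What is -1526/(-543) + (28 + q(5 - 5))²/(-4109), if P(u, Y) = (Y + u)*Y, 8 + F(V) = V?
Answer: 834946/318741 ≈ 2.6195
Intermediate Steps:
F(V) = -8 + V
P(u, Y) = Y*(Y + u)
q(j) = j*(169 - 13*j) (q(j) = ((-8 - 5)*((-8 - 5) + j))*j = (-13*(-13 + j))*j = (169 - 13*j)*j = j*(169 - 13*j))
-1526/(-543) + (28 + q(5 - 5))²/(-4109) = -1526/(-543) + (28 + 13*(5 - 5)*(13 - (5 - 5)))²/(-4109) = -1526*(-1/543) + (28 + 13*0*(13 - 1*0))²*(-1/4109) = 1526/543 + (28 + 13*0*(13 + 0))²*(-1/4109) = 1526/543 + (28 + 13*0*13)²*(-1/4109) = 1526/543 + (28 + 0)²*(-1/4109) = 1526/543 + 28²*(-1/4109) = 1526/543 + 784*(-1/4109) = 1526/543 - 112/587 = 834946/318741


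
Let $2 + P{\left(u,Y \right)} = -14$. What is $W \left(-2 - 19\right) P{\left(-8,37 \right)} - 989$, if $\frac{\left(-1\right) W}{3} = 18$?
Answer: $-19133$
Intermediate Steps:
$W = -54$ ($W = \left(-3\right) 18 = -54$)
$P{\left(u,Y \right)} = -16$ ($P{\left(u,Y \right)} = -2 - 14 = -16$)
$W \left(-2 - 19\right) P{\left(-8,37 \right)} - 989 = - 54 \left(-2 - 19\right) \left(-16\right) - 989 = \left(-54\right) \left(-21\right) \left(-16\right) - 989 = 1134 \left(-16\right) - 989 = -18144 - 989 = -19133$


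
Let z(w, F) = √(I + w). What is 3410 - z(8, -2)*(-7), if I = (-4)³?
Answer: 3410 + 14*I*√14 ≈ 3410.0 + 52.383*I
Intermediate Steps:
I = -64
z(w, F) = √(-64 + w)
3410 - z(8, -2)*(-7) = 3410 - √(-64 + 8)*(-7) = 3410 - √(-56)*(-7) = 3410 - 2*I*√14*(-7) = 3410 - (-14)*I*√14 = 3410 + 14*I*√14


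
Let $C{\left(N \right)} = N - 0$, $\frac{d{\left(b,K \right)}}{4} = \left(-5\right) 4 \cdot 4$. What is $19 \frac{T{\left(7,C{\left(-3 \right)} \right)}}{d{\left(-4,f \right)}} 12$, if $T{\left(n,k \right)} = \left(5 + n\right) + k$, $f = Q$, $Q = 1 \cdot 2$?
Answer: $- \frac{513}{80} \approx -6.4125$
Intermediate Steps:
$Q = 2$
$f = 2$
$d{\left(b,K \right)} = -320$ ($d{\left(b,K \right)} = 4 \left(-5\right) 4 \cdot 4 = 4 \left(\left(-20\right) 4\right) = 4 \left(-80\right) = -320$)
$C{\left(N \right)} = N$ ($C{\left(N \right)} = N + 0 = N$)
$T{\left(n,k \right)} = 5 + k + n$
$19 \frac{T{\left(7,C{\left(-3 \right)} \right)}}{d{\left(-4,f \right)}} 12 = 19 \frac{5 - 3 + 7}{-320} \cdot 12 = 19 \cdot 9 \left(- \frac{1}{320}\right) 12 = 19 \left(- \frac{9}{320}\right) 12 = \left(- \frac{171}{320}\right) 12 = - \frac{513}{80}$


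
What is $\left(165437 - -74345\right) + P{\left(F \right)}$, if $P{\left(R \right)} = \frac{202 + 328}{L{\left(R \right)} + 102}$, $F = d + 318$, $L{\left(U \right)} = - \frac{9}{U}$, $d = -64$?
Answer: $\frac{6210248638}{25899} \approx 2.3979 \cdot 10^{5}$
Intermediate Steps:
$F = 254$ ($F = -64 + 318 = 254$)
$P{\left(R \right)} = \frac{530}{102 - \frac{9}{R}}$ ($P{\left(R \right)} = \frac{202 + 328}{- \frac{9}{R} + 102} = \frac{530}{102 - \frac{9}{R}}$)
$\left(165437 - -74345\right) + P{\left(F \right)} = \left(165437 - -74345\right) + \frac{530}{3} \cdot 254 \frac{1}{-3 + 34 \cdot 254} = \left(165437 + 74345\right) + \frac{530}{3} \cdot 254 \frac{1}{-3 + 8636} = 239782 + \frac{530}{3} \cdot 254 \cdot \frac{1}{8633} = 239782 + \frac{134620}{25899} = \frac{6210248638}{25899}$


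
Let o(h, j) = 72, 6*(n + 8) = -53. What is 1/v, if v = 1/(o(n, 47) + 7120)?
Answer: 7192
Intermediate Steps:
n = -101/6 (n = -8 + (1/6)*(-53) = -8 - 53/6 = -101/6 ≈ -16.833)
v = 1/7192 (v = 1/(72 + 7120) = 1/7192 ≈ 0.00013904)
1/v = 1/(1/7192) = 7192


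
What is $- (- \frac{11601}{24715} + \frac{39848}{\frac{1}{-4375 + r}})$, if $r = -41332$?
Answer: $\frac{45014233638841}{24715} \approx 1.8213 \cdot 10^{9}$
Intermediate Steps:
$- (- \frac{11601}{24715} + \frac{39848}{\frac{1}{-4375 + r}}) = - (- \frac{11601}{24715} + \frac{39848}{\frac{1}{-4375 - 41332}}) = - (\left(-11601\right) \frac{1}{24715} + \frac{39848}{\frac{1}{-45707}}) = - (- \frac{11601}{24715} + \frac{39848}{- \frac{1}{45707}}) = - (- \frac{11601}{24715} + 39848 \left(-45707\right)) = - (- \frac{11601}{24715} - 1821332536) = \left(-1\right) \left(- \frac{45014233638841}{24715}\right) = \frac{45014233638841}{24715}$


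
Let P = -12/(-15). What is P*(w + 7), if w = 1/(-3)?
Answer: 16/3 ≈ 5.3333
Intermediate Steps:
P = ⅘ (P = -12*(-1/15) = ⅘ ≈ 0.80000)
w = -⅓ ≈ -0.33333
P*(w + 7) = 4*(-⅓ + 7)/5 = (⅘)*(20/3) = 16/3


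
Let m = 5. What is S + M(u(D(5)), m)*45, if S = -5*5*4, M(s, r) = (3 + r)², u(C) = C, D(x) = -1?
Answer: 2780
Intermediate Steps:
S = -100 (S = -25*4 = -100)
S + M(u(D(5)), m)*45 = -100 + (3 + 5)²*45 = -100 + 8²*45 = -100 + 64*45 = -100 + 2880 = 2780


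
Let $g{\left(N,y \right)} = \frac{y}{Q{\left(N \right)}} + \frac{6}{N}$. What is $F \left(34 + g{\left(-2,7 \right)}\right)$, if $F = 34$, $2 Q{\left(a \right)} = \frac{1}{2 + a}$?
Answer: $1054$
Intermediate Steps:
$Q{\left(a \right)} = \frac{1}{2 \left(2 + a\right)}$
$g{\left(N,y \right)} = \frac{6}{N} + y \left(4 + 2 N\right)$ ($g{\left(N,y \right)} = \frac{y}{\frac{1}{2} \frac{1}{2 + N}} + \frac{6}{N} = y \left(4 + 2 N\right) + \frac{6}{N} = \frac{6}{N} + y \left(4 + 2 N\right)$)
$F \left(34 + g{\left(-2,7 \right)}\right) = 34 \left(34 + \frac{2 \left(3 - 14 \left(2 - 2\right)\right)}{-2}\right) = 34 \left(34 + 2 \left(- \frac{1}{2}\right) \left(3 - 14 \cdot 0\right)\right) = 34 \left(34 + 2 \left(- \frac{1}{2}\right) \left(3 + 0\right)\right) = 34 \left(34 + 2 \left(- \frac{1}{2}\right) 3\right) = 34 \left(34 - 3\right) = 34 \cdot 31 = 1054$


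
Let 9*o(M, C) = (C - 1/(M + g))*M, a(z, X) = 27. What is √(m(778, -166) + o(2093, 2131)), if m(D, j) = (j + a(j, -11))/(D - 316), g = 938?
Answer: √19832140089941718/200046 ≈ 703.97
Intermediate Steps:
m(D, j) = (27 + j)/(-316 + D) (m(D, j) = (j + 27)/(D - 316) = (27 + j)/(-316 + D))
o(M, C) = M*(C - 1/(938 + M))/9 (o(M, C) = ((C - 1/(M + 938))*M)/9 = ((C - 1/(938 + M))*M)/9 = (M*(C - 1/(938 + M)))/9 = M*(C - 1/(938 + M))/9)
√(m(778, -166) + o(2093, 2131)) = √((27 - 166)/(-316 + 778) + (⅑)*2093*(-1 + 938*2131 + 2131*2093)/(938 + 2093)) = √(-139/462 + (⅑)*2093*(-1 + 1998878 + 4460183)/3031) = √((1/462)*(-139) + (⅑)*2093*(1/3031)*6459060) = √(-139/462 + 643752980/1299) = √(99137898733/200046) = √19832140089941718/200046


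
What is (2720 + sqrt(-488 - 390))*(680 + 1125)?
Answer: 4909600 + 1805*I*sqrt(878) ≈ 4.9096e+6 + 53484.0*I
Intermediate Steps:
(2720 + sqrt(-488 - 390))*(680 + 1125) = (2720 + sqrt(-878))*1805 = (2720 + I*sqrt(878))*1805 = 4909600 + 1805*I*sqrt(878)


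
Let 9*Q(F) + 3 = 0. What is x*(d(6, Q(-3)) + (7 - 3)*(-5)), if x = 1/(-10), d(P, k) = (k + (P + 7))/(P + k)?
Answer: 151/85 ≈ 1.7765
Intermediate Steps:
Q(F) = -1/3 (Q(F) = -1/3 + (1/9)*0 = -1/3 + 0 = -1/3)
d(P, k) = (7 + P + k)/(P + k) (d(P, k) = (k + (7 + P))/(P + k) = (7 + P + k)/(P + k))
x = -1/10 ≈ -0.10000
x*(d(6, Q(-3)) + (7 - 3)*(-5)) = -((7 + 6 - 1/3)/(6 - 1/3) + (7 - 3)*(-5))/10 = -((38/3)/(17/3) + 4*(-5))/10 = -((3/17)*(38/3) - 20)/10 = -(38/17 - 20)/10 = -1/10*(-302/17) = 151/85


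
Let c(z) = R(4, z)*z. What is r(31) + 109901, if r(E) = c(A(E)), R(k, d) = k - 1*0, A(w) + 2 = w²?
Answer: 113737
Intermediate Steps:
A(w) = -2 + w²
R(k, d) = k (R(k, d) = k + 0 = k)
c(z) = 4*z
r(E) = -8 + 4*E² (r(E) = 4*(-2 + E²) = -8 + 4*E²)
r(31) + 109901 = (-8 + 4*31²) + 109901 = (-8 + 4*961) + 109901 = (-8 + 3844) + 109901 = 3836 + 109901 = 113737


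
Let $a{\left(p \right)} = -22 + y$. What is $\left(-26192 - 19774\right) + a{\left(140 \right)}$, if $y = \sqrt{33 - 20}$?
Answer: $-45988 + \sqrt{13} \approx -45984.0$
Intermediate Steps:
$y = \sqrt{13} \approx 3.6056$
$a{\left(p \right)} = -22 + \sqrt{13}$
$\left(-26192 - 19774\right) + a{\left(140 \right)} = \left(-26192 - 19774\right) - \left(22 - \sqrt{13}\right) = -45966 - \left(22 - \sqrt{13}\right) = -45988 + \sqrt{13}$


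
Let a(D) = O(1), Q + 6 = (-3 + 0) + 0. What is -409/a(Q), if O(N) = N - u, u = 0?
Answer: -409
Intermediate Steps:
Q = -9 (Q = -6 + ((-3 + 0) + 0) = -6 + (-3 + 0) = -6 - 3 = -9)
O(N) = N (O(N) = N - 1*0 = N + 0 = N)
a(D) = 1
-409/a(Q) = -409/1 = -409*1 = -409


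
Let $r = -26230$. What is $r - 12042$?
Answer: $-38272$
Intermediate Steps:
$r - 12042 = -26230 - 12042 = -38272$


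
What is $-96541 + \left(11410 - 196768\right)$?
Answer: $-281899$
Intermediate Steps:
$-96541 + \left(11410 - 196768\right) = -96541 - 185358 = -281899$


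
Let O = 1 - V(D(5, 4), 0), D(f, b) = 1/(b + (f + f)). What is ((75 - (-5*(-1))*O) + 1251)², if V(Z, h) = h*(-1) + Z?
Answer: 342213001/196 ≈ 1.7460e+6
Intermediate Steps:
D(f, b) = 1/(b + 2*f)
V(Z, h) = Z - h (V(Z, h) = -h + Z = Z - h)
O = 13/14 (O = 1 - (1/(4 + 2*5) - 1*0) = 1 - (1/(4 + 10) + 0) = 1 - (1/14 + 0) = 1 - 1*1/14 = 1 - 1/14 = 13/14 ≈ 0.92857)
((75 - (-5*(-1))*O) + 1251)² = ((75 - (-5*(-1))*13/14) + 1251)² = ((75 - 5*13/14) + 1251)² = ((75 - 1*65/14) + 1251)² = ((75 - 65/14) + 1251)² = (985/14 + 1251)² = (18499/14)² = 342213001/196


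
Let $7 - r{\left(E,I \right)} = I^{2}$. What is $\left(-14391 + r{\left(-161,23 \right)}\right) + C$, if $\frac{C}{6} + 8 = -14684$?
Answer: $-103065$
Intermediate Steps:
$r{\left(E,I \right)} = 7 - I^{2}$
$C = -88152$ ($C = -48 + 6 \left(-14684\right) = -48 - 88104 = -88152$)
$\left(-14391 + r{\left(-161,23 \right)}\right) + C = \left(-14391 + \left(7 - 23^{2}\right)\right) - 88152 = \left(-14391 + \left(7 - 529\right)\right) - 88152 = \left(-14391 - 522\right) - 88152 = -14913 - 88152 = -103065$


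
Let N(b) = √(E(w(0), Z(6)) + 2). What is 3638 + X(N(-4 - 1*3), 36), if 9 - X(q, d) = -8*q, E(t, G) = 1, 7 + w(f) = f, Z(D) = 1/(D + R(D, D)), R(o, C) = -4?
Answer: 3647 + 8*√3 ≈ 3660.9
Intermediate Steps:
Z(D) = 1/(-4 + D) (Z(D) = 1/(D - 4) = 1/(-4 + D))
w(f) = -7 + f
N(b) = √3 (N(b) = √(1 + 2) = √3)
X(q, d) = 9 + 8*q (X(q, d) = 9 - (-8)*q = 9 + 8*q)
3638 + X(N(-4 - 1*3), 36) = 3638 + (9 + 8*√3) = 3647 + 8*√3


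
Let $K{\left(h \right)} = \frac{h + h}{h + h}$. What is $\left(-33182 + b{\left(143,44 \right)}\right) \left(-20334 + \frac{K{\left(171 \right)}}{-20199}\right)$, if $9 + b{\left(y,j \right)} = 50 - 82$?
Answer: $\frac{13645565413141}{20199} \approx 6.7556 \cdot 10^{8}$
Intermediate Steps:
$K{\left(h \right)} = 1$ ($K{\left(h \right)} = \frac{2 h}{2 h} = 2 h \frac{1}{2 h} = 1$)
$b{\left(y,j \right)} = -41$ ($b{\left(y,j \right)} = -9 + \left(50 - 82\right) = -9 - 32 = -41$)
$\left(-33182 + b{\left(143,44 \right)}\right) \left(-20334 + \frac{K{\left(171 \right)}}{-20199}\right) = \left(-33182 - 41\right) \left(-20334 + 1 \frac{1}{-20199}\right) = - 33223 \left(-20334 + 1 \left(- \frac{1}{20199}\right)\right) = - 33223 \left(-20334 - \frac{1}{20199}\right) = \left(-33223\right) \left(- \frac{410726467}{20199}\right) = \frac{13645565413141}{20199}$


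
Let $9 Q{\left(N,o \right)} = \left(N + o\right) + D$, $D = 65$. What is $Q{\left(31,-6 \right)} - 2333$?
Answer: $-2323$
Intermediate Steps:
$Q{\left(N,o \right)} = \frac{65}{9} + \frac{N}{9} + \frac{o}{9}$ ($Q{\left(N,o \right)} = \frac{\left(N + o\right) + 65}{9} = \frac{65 + N + o}{9} = \frac{65}{9} + \frac{N}{9} + \frac{o}{9}$)
$Q{\left(31,-6 \right)} - 2333 = \left(\frac{65}{9} + \frac{1}{9} \cdot 31 + \frac{1}{9} \left(-6\right)\right) - 2333 = \left(\frac{65}{9} + \frac{31}{9} - \frac{2}{3}\right) - 2333 = 10 - 2333 = -2323$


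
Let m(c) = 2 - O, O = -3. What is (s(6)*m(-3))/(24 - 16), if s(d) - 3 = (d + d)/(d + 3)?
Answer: 65/24 ≈ 2.7083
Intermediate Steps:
s(d) = 3 + 2*d/(3 + d) (s(d) = 3 + (d + d)/(d + 3) = 3 + (2*d)/(3 + d) = 3 + 2*d/(3 + d))
m(c) = 5 (m(c) = 2 - 1*(-3) = 2 + 3 = 5)
(s(6)*m(-3))/(24 - 16) = (((9 + 5*6)/(3 + 6))*5)/(24 - 16) = (((9 + 30)/9)*5)/8 = (((⅑)*39)*5)*(⅛) = ((13/3)*5)*(⅛) = (65/3)*(⅛) = 65/24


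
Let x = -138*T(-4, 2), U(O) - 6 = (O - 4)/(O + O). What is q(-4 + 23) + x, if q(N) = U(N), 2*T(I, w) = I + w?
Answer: 5487/38 ≈ 144.39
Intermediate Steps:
T(I, w) = I/2 + w/2 (T(I, w) = (I + w)/2 = I/2 + w/2)
U(O) = 6 + (-4 + O)/(2*O) (U(O) = 6 + (O - 4)/(O + O) = 6 + (-4 + O)/((2*O)) = 6 + (-4 + O)*(1/(2*O)) = 6 + (-4 + O)/(2*O))
q(N) = 13/2 - 2/N
x = 138 (x = -138*((½)*(-4) + (½)*2) = -138*(-2 + 1) = -138*(-1) = 138)
q(-4 + 23) + x = (13/2 - 2/(-4 + 23)) + 138 = (13/2 - 2/19) + 138 = 243/38 + 138 = 5487/38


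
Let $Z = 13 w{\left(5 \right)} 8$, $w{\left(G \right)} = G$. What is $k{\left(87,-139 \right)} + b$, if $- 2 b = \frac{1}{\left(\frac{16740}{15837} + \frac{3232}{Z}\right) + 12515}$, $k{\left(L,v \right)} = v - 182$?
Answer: $- \frac{2758565165257}{8593659882} \approx -321.0$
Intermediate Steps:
$k{\left(L,v \right)} = -182 + v$
$Z = 520$ ($Z = 13 \cdot 5 \cdot 8 = 65 \cdot 8 = 520$)
$b = - \frac{343135}{8593659882}$ ($b = - \frac{1}{2 \left(\left(\frac{16740}{15837} + \frac{3232}{520}\right) + 12515\right)} = - \frac{1}{2 \left(\left(16740 \cdot \frac{1}{15837} + 3232 \cdot \frac{1}{520}\right) + 12515\right)} = - \frac{1}{2 \left(\left(\frac{5580}{5279} + \frac{404}{65}\right) + 12515\right)} = - \frac{1}{2 \left(\frac{2495416}{343135} + 12515\right)} = - \frac{1}{2 \cdot \frac{4296829941}{343135}} = \left(- \frac{1}{2}\right) \frac{343135}{4296829941} = - \frac{343135}{8593659882} \approx -3.9929 \cdot 10^{-5}$)
$k{\left(87,-139 \right)} + b = \left(-182 - 139\right) - \frac{343135}{8593659882} = -321 - \frac{343135}{8593659882} = - \frac{2758565165257}{8593659882}$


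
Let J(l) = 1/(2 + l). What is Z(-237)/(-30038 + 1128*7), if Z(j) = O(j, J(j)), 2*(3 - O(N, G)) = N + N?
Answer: -120/11071 ≈ -0.010839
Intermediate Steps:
O(N, G) = 3 - N (O(N, G) = 3 - (N + N)/2 = 3 - N)
Z(j) = 3 - j
Z(-237)/(-30038 + 1128*7) = (3 - 1*(-237))/(-30038 + 1128*7) = (3 + 237)/(-30038 + 7896) = 240/(-22142) = 240*(-1/22142) = -120/11071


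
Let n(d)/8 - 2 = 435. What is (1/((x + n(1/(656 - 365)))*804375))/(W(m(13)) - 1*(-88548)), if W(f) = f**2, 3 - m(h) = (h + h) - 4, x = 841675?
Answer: 1/60443398725620625 ≈ 1.6544e-17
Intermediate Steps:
m(h) = 7 - 2*h (m(h) = 3 - ((h + h) - 4) = 3 - (2*h - 4) = 3 - (-4 + 2*h) = 3 + (4 - 2*h) = 7 - 2*h)
n(d) = 3496 (n(d) = 16 + 8*435 = 16 + 3480 = 3496)
(1/((x + n(1/(656 - 365)))*804375))/(W(m(13)) - 1*(-88548)) = (1/((841675 + 3496)*804375))/((7 - 2*13)**2 - 1*(-88548)) = ((1/804375)/845171)/((7 - 26)**2 + 88548) = ((1/845171)*(1/804375))/((-19)**2 + 88548) = 1/(679834423125*(361 + 88548)) = (1/679834423125)/88909 = (1/679834423125)*(1/88909) = 1/60443398725620625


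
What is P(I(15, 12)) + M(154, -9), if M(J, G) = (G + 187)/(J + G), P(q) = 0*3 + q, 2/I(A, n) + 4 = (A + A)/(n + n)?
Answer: 798/1595 ≈ 0.50031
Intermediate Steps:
I(A, n) = 2/(-4 + A/n) (I(A, n) = 2/(-4 + (A + A)/(n + n)) = 2/(-4 + (2*A)/((2*n))) = 2/(-4 + (2*A)*(1/(2*n))) = 2/(-4 + A/n))
P(q) = q (P(q) = 0 + q = q)
M(J, G) = (187 + G)/(G + J)
P(I(15, 12)) + M(154, -9) = 2*12/(15 - 4*12) + (187 - 9)/(-9 + 154) = 2*12/(15 - 48) + 178/145 = 2*12/(-33) + (1/145)*178 = 2*12*(-1/33) + 178/145 = -8/11 + 178/145 = 798/1595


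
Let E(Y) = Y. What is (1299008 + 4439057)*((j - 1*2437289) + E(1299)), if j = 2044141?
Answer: -2248455032185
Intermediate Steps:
(1299008 + 4439057)*((j - 1*2437289) + E(1299)) = (1299008 + 4439057)*((2044141 - 1*2437289) + 1299) = 5738065*((2044141 - 2437289) + 1299) = 5738065*(-393148 + 1299) = 5738065*(-391849) = -2248455032185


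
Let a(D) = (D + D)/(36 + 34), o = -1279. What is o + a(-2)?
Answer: -44767/35 ≈ -1279.1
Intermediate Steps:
a(D) = D/35 (a(D) = (2*D)/70 = (2*D)*(1/70) = D/35)
o + a(-2) = -1279 + (1/35)*(-2) = -1279 - 2/35 = -44767/35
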